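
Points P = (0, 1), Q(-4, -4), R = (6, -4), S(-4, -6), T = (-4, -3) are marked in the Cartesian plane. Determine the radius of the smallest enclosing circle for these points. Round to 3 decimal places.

5.179

By Welzl's lemma the MEC is supported by two points (diametrically opposite) or three points (on a circumcircle).
The minimum enclosing circle is determined by three boundary points: P, R, S.
Their circumcentre is (51/62, -255/62) with r² = 51545/1922.
The farthest remaining point T is at distance² 47081/1922 ≤ 51545/1922.
r = √(51545/1922) ≈ 5.179.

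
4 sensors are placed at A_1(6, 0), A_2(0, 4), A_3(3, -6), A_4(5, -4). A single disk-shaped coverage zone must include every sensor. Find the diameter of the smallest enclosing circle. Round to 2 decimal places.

10.44

A smallest enclosing disk is always determined by at most three of the input points on its boundary.
The farthest pair is A_2–A_3 with squared distance 109. The circle on this segment as diameter has centre (1.5, -1) and r² = 109/4 = 27.25.
Check A_1: distance² to centre = 21.25 ≤ 27.25, so it lies inside.
All remaining points lie in this disk, and no smaller disk contains both endpoints, so this is the minimum enclosing circle.
Diameter = 2r = 2√(27.25) ≈ 10.44.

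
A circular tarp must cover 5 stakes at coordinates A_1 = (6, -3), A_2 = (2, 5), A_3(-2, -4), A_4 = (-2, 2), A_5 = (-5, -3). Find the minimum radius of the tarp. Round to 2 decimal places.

5.94

A smallest enclosing disk is always determined by at most three of the input points on its boundary.
The minimum enclosing circle is determined by three boundary points: A_1, A_2, A_5.
Their circumcentre is (0.5, -0.75) with r² = 35.3125.
The farthest remaining point A_3 is at distance² 16.8125 ≤ 35.3125.
r = √(35.3125) ≈ 5.94.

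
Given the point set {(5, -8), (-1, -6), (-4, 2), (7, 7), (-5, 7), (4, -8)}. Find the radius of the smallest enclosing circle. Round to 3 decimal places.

9.094

The minimum enclosing circle of a finite set is fixed by two of the points (as a diameter) or three (as a circumcircle).
The minimum enclosing circle is determined by three boundary points: (5, -8), (7, 7), (-5, 7).
Their circumcentre is (1, 1/6) with r² = 2977/36.
The farthest remaining point (4, -8) is at distance² 2725/36 ≤ 2977/36.
r = √(2977/36) ≈ 9.094.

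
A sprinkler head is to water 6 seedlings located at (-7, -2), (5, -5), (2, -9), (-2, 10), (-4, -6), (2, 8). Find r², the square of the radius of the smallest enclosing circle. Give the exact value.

94.25

By Welzl's lemma the MEC is supported by two points (diametrically opposite) or three points (on a circumcircle).
The farthest pair is (2, -9)–(-2, 10) with squared distance 377. The circle on this segment as diameter has centre (0, 0.5) and r² = 377/4 = 94.25.
Check (-7, -2): distance² to centre = 55.25 ≤ 94.25, so it lies inside.
All remaining points lie in this disk, and no smaller disk contains both endpoints, so this is the minimum enclosing circle.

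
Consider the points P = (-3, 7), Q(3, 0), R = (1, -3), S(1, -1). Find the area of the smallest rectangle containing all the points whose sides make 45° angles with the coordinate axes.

42

In coordinates u = x + y, v = x − y the rectangle is axis-aligned; the map (x,y)→(u,v) scales areas by 2.
u-values: 4, 3, -2, 0; range = 4 − (-2) = 6.
v-values: -10, 3, 4, 2; range = 4 − (-10) = 14.
Area = (6 × 14) / 2 = 42.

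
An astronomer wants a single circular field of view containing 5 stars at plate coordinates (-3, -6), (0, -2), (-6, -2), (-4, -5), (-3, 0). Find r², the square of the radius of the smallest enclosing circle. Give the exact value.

A smallest enclosing disk is always determined by at most three of the input points on its boundary.
The minimum enclosing circle is determined by three boundary points: (-3, -6), (0, -2), (-6, -2).
Their circumcentre is (-3, -2.875) with r² = 9.765625.
The farthest remaining point (-3, 0) is at distance² 8.265625 ≤ 9.765625.

9.765625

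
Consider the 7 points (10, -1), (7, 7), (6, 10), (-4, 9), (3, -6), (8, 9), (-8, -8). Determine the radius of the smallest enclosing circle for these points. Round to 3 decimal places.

The minimum enclosing circle of a finite set is fixed by two of the points (as a diameter) or three (as a circumcircle).
The farthest pair is (8, 9)–(-8, -8) with squared distance 545. The circle on this segment as diameter has centre (0, 0.5) and r² = 545/4 = 136.25.
Check (10, -1): distance² to centre = 102.25 ≤ 136.25, so it lies inside.
All remaining points lie in this disk, and no smaller disk contains both endpoints, so this is the minimum enclosing circle.
r = √(136.25) ≈ 11.673.

11.673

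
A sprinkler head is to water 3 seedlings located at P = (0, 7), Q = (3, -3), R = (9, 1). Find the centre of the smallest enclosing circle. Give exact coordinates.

Side lengths²: PQ² = 109, PR² = 117, QR² = 52.
Since PR² = 117 < 109 + 52 = 161, the triangle is acute, so the smallest enclosing circle is the circumcircle.
Circumcentre = (43/12, 2.625), r² = 18421/576.
Centre = (43/12, 2.625).

(43/12, 2.625)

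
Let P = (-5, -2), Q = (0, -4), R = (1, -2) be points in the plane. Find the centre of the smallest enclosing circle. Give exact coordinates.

Side lengths²: PQ² = 29, PR² = 36, QR² = 5.
Since PR² = 36 ≥ 29 + 5 = 34, the angle opposite PR is not acute, so the smallest enclosing circle has PR as diameter.
Centre = midpoint of PR = (-2, -2), r² = 36/4 = 9.
Centre = (-2, -2).

(-2, -2)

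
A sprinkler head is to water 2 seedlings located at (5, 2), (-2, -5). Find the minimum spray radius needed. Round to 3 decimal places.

4.950

The smallest circle enclosing two points has them as diameter endpoints.
Centre = midpoint = (1.5, -1.5); r² = |(5, 2)−(-2, -5)|²/4 = 98/4 = 24.5.
r = √(24.5) ≈ 4.950.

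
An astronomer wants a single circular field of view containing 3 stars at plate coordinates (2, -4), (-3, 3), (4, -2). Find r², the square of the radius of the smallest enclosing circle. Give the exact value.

1369/72

Call the three points A, B, C in the order given.
Side lengths²: AB² = 74, AC² = 8, BC² = 74.
Since BC² = 74 < 74 + 8 = 82, the triangle is acute, so the smallest enclosing circle is the circumcircle.
Circumcentre = (1/12, -1/12), r² = 1369/72.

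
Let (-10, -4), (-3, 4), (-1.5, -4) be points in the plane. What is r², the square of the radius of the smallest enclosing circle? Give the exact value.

Call the three points A, B, C in the order given.
Side lengths²: AB² = 113, AC² = 72.25, BC² = 66.25.
Since AB² = 113 < 72.25 + 66.25 = 138.5, the triangle is acute, so the smallest enclosing circle is the circumcircle.
Circumcentre = (-5.75, -0.65625), r² = 29.2431640625.

29.2431640625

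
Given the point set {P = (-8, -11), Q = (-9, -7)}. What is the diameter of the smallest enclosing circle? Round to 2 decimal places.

4.12

The smallest circle enclosing two points has them as diameter endpoints.
Centre = midpoint = (-8.5, -9); r² = |PQ|²/4 = 17/4 = 4.25.
Diameter = 2r = 2√(4.25) ≈ 4.12.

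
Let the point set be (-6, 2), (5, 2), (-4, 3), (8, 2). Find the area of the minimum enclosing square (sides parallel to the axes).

The bounding box has width 14 and height 1.
An axis-aligned square enclosing the set must have side ≥ max(width, height).
So the minimum side is max(14, 1) = 14.
Area = 14² = 196.

196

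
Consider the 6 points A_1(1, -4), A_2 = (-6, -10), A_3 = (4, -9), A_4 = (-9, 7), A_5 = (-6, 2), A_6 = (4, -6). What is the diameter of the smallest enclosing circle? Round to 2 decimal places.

20.62

The farthest pair is A_3–A_4 with squared distance 425. The circle on this segment as diameter has centre (-2.5, -1) and r² = 425/4 = 106.25.
Check A_1: distance² to centre = 21.25 ≤ 106.25, so it lies inside.
All remaining points lie in this disk, and no smaller disk contains both endpoints, so this is the minimum enclosing circle.
Diameter = 2r = 2√(106.25) ≈ 20.62.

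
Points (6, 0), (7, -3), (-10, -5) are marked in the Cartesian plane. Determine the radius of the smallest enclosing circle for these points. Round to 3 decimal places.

8.559

Call the three points A, B, C in the order given.
Side lengths²: AB² = 10, AC² = 281, BC² = 293.
Since BC² = 293 ≥ 281 + 10 = 291, the angle opposite BC is not acute, so the smallest enclosing circle has BC as diameter.
Centre = midpoint of BC = (-1.5, -4), r² = 293/4 = 73.25.
r = √(73.25) ≈ 8.559.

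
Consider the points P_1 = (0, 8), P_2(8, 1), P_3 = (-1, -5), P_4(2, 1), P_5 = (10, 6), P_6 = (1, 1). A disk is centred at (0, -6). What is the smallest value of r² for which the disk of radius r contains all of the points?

244

The required radius is the distance from (0, -6) to the farthest point.
Squared distances: 196, 113, 2, 53, 244, 50.
Maximum is 244, attained at P_5.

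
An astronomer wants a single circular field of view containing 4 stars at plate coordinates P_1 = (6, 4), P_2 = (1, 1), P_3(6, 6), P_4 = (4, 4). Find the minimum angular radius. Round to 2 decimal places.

3.54

The minimum enclosing circle of a finite set is fixed by two of the points (as a diameter) or three (as a circumcircle).
The farthest pair is P_2–P_3 with squared distance 50. The circle on this segment as diameter has centre (3.5, 3.5) and r² = 50/4 = 12.5.
Check P_1: distance² to centre = 6.5 ≤ 12.5, so it lies inside.
All remaining points lie in this disk, and no smaller disk contains both endpoints, so this is the minimum enclosing circle.
r = √(12.5) ≈ 3.54.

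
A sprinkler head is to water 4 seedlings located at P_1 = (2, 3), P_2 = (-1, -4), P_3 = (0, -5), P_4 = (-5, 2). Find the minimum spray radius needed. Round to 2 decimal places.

The minimum enclosing circle of a finite set is fixed by two of the points (as a diameter) or three (as a circumcircle).
The minimum enclosing circle is determined by three boundary points: P_1, P_3, P_4.
Their circumcentre is (-29/27, -13/27) with r² = 15725/729.
The farthest remaining point P_2 is at distance² 9029/729 ≤ 15725/729.
r = √(15725/729) ≈ 4.64.

4.64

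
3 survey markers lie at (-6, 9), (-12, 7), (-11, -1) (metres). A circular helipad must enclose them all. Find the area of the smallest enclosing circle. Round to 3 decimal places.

98.175

Call the three points A, B, C in the order given.
Side lengths²: AB² = 40, AC² = 125, BC² = 65.
Since AC² = 125 ≥ 65 + 40 = 105, the angle opposite AC is not acute, so the smallest enclosing circle has AC as diameter.
Centre = midpoint of AC = (-8.5, 4), r² = 125/4 = 31.25.
Area = π·r² = π·31.25 ≈ 98.175.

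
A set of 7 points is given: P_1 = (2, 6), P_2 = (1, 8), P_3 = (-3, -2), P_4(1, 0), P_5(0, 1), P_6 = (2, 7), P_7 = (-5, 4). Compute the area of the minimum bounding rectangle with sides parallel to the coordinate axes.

70

x ranges over [-5, 2], width 7.
y ranges over [-2, 8], height 10.
Area = 7 × 10 = 70.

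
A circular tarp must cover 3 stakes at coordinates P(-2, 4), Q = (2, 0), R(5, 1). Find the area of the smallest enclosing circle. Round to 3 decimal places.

45.553

Side lengths²: PQ² = 32, PR² = 58, QR² = 10.
Since PR² = 58 ≥ 32 + 10 = 42, the angle opposite PR is not acute, so the smallest enclosing circle has PR as diameter.
Centre = midpoint of PR = (1.5, 2.5), r² = 58/4 = 14.5.
Area = π·r² = π·14.5 ≈ 45.553.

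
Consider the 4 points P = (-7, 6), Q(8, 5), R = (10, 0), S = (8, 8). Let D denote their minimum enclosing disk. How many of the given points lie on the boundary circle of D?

The farthest pair is P–R with squared distance 325. The circle on this segment as diameter has centre (1.5, 3) and r² = 325/4 = 81.25.
Check Q: distance² to centre = 46.25 ≤ 81.25, so it lies inside.
All remaining points lie in this disk, and no smaller disk contains both endpoints, so this is the minimum enclosing circle.
The points at distance exactly r from the centre are P, R — 2 points.

2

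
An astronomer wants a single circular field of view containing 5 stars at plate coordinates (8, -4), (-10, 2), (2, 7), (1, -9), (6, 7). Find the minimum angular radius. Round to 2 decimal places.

9.56

By Welzl's lemma the MEC is supported by two points (diametrically opposite) or three points (on a circumcircle).
The minimum enclosing circle is determined by three boundary points: (8, -4), (-10, 2), (6, 7).
Their circumcentre is (-39/62, 7/62) with r² = 175625/1922.
The farthest remaining point (1, -9) is at distance² 164713/1922 ≤ 175625/1922.
r = √(175625/1922) ≈ 9.56.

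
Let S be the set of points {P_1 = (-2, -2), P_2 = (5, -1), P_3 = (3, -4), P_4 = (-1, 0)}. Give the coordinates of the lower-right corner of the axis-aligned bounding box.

(5, -4)

x-range [-2, 5], y-range [-4, 0].
The lower-right corner is (5, -4).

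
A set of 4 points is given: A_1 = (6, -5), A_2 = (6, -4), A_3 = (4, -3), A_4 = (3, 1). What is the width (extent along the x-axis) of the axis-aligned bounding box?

max x = 6, min x = 3, so width = 3.

3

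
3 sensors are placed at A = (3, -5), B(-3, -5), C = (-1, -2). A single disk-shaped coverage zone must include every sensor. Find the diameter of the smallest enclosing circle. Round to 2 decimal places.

Side lengths²: AB² = 36, AC² = 25, BC² = 13.
Since AB² = 36 < 25 + 13 = 38, the triangle is acute, so the smallest enclosing circle is the circumcircle.
Circumcentre = (0, -29/6), r² = 325/36.
Diameter = 2r = 2√(325/36) ≈ 6.01.

6.01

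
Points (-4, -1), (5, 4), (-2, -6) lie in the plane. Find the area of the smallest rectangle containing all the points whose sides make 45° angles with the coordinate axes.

59.5

In coordinates u = x + y, v = x − y the rectangle is axis-aligned; the map (x,y)→(u,v) scales areas by 2.
u-values: -5, 9, -8; range = 9 − (-8) = 17.
v-values: -3, 1, 4; range = 4 − (-3) = 7.
Area = (17 × 7) / 2 = 59.5.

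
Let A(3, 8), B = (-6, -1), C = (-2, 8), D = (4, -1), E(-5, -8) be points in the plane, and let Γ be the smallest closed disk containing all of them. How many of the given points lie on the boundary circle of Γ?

2

The minimum enclosing circle of a finite set is fixed by two of the points (as a diameter) or three (as a circumcircle).
The farthest pair is A–E with squared distance 320. The circle on this segment as diameter has centre (-1, 0) and r² = 320/4 = 80.
Check B: distance² to centre = 26 ≤ 80, so it lies inside.
All remaining points lie in this disk, and no smaller disk contains both endpoints, so this is the minimum enclosing circle.
The points at distance exactly r from the centre are A, E — 2 points.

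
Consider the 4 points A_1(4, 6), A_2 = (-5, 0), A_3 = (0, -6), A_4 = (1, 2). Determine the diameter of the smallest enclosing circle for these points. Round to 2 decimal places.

The minimum enclosing circle is determined by three boundary points: A_1, A_2, A_3.
Their circumcentre is (19/14, 3/14) with r² = 3965/98.
The farthest remaining point A_4 is at distance² 325/98 ≤ 3965/98.
Diameter = 2r = 2√(3965/98) ≈ 12.72.

12.72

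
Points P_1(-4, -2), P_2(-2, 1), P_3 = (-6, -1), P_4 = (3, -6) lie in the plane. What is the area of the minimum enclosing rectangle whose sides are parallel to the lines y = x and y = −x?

In coordinates u = x + y, v = x − y the rectangle is axis-aligned; the map (x,y)→(u,v) scales areas by 2.
u-values: -6, -1, -7, -3; range = -1 − (-7) = 6.
v-values: -2, -3, -5, 9; range = 9 − (-5) = 14.
Area = (6 × 14) / 2 = 42.

42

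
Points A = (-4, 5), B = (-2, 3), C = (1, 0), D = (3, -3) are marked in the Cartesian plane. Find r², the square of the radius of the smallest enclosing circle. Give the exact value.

The farthest pair is A–D with squared distance 113. The circle on this segment as diameter has centre (-0.5, 1) and r² = 113/4 = 28.25.
Check B: distance² to centre = 6.25 ≤ 28.25, so it lies inside.
All remaining points lie in this disk, and no smaller disk contains both endpoints, so this is the minimum enclosing circle.

28.25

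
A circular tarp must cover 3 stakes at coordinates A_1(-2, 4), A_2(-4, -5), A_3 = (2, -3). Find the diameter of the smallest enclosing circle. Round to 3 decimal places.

Side lengths²: A_1A_2² = 85, A_1A_3² = 65, A_2A_3² = 40.
Since A_1A_2² = 85 < 65 + 40 = 105, the triangle is acute, so the smallest enclosing circle is the circumcircle.
Circumcentre = (-2.1, -0.7), r² = 22.1.
Diameter = 2r = 2√(22.1) ≈ 9.402.

9.402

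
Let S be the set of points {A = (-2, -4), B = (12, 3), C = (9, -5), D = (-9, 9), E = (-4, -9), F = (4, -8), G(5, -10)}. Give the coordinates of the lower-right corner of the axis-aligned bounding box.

x-range [-9, 12], y-range [-10, 9].
The lower-right corner is (12, -10).

(12, -10)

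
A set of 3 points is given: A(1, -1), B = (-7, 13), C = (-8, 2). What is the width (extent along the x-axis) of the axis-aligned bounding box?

9

max x = 1, min x = -8, so width = 9.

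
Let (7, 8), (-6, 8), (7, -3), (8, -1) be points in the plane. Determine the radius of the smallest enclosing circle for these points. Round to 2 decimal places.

8.51

The farthest pair is (-6, 8)–(7, -3) with squared distance 290. The circle on this segment as diameter has centre (0.5, 2.5) and r² = 290/4 = 72.5.
Check (7, 8): distance² to centre = 72.5 ≤ 72.5, so it lies inside.
All remaining points lie in this disk, and no smaller disk contains both endpoints, so this is the minimum enclosing circle.
r = √(72.5) ≈ 8.51.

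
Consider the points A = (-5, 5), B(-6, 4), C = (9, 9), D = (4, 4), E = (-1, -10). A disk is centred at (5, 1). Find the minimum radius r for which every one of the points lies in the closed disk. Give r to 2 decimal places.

12.53

The required radius is the distance from (5, 1) to the farthest point.
Squared distances: 116, 130, 80, 10, 157.
Maximum is 157, attained at E.
r = √157 ≈ 12.53.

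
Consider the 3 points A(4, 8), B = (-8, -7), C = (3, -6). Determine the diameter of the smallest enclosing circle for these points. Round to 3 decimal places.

19.209

Side lengths²: AB² = 369, AC² = 197, BC² = 122.
Since AB² = 369 ≥ 197 + 122 = 319, the angle opposite AB is not acute, so the smallest enclosing circle has AB as diameter.
Centre = midpoint of AB = (-2, 0.5), r² = 369/4 = 92.25.
Diameter = 2r = 2√(92.25) ≈ 19.209.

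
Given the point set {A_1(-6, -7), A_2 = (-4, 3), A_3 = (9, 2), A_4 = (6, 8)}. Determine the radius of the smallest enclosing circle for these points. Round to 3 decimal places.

The farthest pair is A_1–A_4 with squared distance 369. The circle on this segment as diameter has centre (0, 0.5) and r² = 369/4 = 92.25.
Check A_2: distance² to centre = 22.25 ≤ 92.25, so it lies inside.
All remaining points lie in this disk, and no smaller disk contains both endpoints, so this is the minimum enclosing circle.
r = √(92.25) ≈ 9.605.

9.605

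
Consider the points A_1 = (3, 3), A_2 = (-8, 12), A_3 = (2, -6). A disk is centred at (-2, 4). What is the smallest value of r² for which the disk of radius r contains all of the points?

116

The required radius is the distance from (-2, 4) to the farthest point.
Squared distances: 26, 100, 116.
Maximum is 116, attained at A_3.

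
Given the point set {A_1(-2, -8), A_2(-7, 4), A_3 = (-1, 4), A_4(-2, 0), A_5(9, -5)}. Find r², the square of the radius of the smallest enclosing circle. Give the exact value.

A smallest enclosing disk is always determined by at most three of the input points on its boundary.
The farthest pair is A_2–A_5 with squared distance 337. The circle on this segment as diameter has centre (1, -0.5) and r² = 337/4 = 84.25.
Check A_1: distance² to centre = 65.25 ≤ 84.25, so it lies inside.
All remaining points lie in this disk, and no smaller disk contains both endpoints, so this is the minimum enclosing circle.

84.25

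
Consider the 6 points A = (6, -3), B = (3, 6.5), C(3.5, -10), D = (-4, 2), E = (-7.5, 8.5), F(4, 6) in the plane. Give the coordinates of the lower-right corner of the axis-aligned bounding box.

x-range [-7.5, 6], y-range [-10, 8.5].
The lower-right corner is (6, -10).

(6, -10)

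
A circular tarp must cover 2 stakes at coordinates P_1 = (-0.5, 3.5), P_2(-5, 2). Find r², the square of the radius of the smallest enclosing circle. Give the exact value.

5.625

The smallest circle enclosing two points has them as diameter endpoints.
Centre = midpoint = (-2.75, 2.75); r² = |P_1P_2|²/4 = 22.5/4 = 5.625.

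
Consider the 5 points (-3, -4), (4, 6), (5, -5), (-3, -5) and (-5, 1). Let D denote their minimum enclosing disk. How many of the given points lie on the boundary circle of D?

3

The minimum enclosing circle of a finite set is fixed by two of the points (as a diameter) or three (as a circumcircle).
The minimum enclosing circle is determined by three boundary points: (4, 6), (5, -5), (-3, -5).
Their circumcentre is (1, 2/11) with r² = 5185/121.
The farthest remaining point (-5, 1) is at distance² 4437/121 ≤ 5185/121.
The points at distance exactly r from the centre are (4, 6), (5, -5), (-3, -5) — 3 points.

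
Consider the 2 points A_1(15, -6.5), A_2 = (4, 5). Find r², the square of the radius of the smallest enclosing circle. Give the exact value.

The smallest circle enclosing two points has them as diameter endpoints.
Centre = midpoint = (9.5, -0.75); r² = |A_1A_2|²/4 = 253.25/4 = 63.3125.

63.3125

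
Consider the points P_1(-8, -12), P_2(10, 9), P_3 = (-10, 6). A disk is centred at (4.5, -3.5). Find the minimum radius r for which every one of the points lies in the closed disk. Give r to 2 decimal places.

The required radius is the distance from (4.5, -3.5) to the farthest point.
Squared distances: 228.5, 186.5, 300.5.
Maximum is 300.5, attained at P_3.
r = √(300.5) ≈ 17.33.

17.33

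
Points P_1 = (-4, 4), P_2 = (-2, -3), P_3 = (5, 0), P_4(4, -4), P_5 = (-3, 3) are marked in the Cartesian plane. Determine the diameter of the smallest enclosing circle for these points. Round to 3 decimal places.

11.314

The minimum enclosing circle of a finite set is fixed by two of the points (as a diameter) or three (as a circumcircle).
The farthest pair is P_1–P_4 with squared distance 128. The circle on this segment as diameter has centre (0, 0) and r² = 128/4 = 32.
Check P_2: distance² to centre = 13 ≤ 32, so it lies inside.
All remaining points lie in this disk, and no smaller disk contains both endpoints, so this is the minimum enclosing circle.
Diameter = 2r = 2√32 ≈ 11.314.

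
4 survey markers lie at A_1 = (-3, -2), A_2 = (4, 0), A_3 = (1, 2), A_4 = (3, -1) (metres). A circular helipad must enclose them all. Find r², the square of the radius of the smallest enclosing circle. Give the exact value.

The minimum enclosing circle of a finite set is fixed by two of the points (as a diameter) or three (as a circumcircle).
The farthest pair is A_1–A_2 with squared distance 53. The circle on this segment as diameter has centre (0.5, -1) and r² = 53/4 = 13.25.
Check A_3: distance² to centre = 9.25 ≤ 13.25, so it lies inside.
All remaining points lie in this disk, and no smaller disk contains both endpoints, so this is the minimum enclosing circle.

13.25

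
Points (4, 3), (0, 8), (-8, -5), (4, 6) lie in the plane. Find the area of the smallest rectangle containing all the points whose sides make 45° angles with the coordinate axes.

In coordinates u = x + y, v = x − y the rectangle is axis-aligned; the map (x,y)→(u,v) scales areas by 2.
u-values: 7, 8, -13, 10; range = 10 − (-13) = 23.
v-values: 1, -8, -3, -2; range = 1 − (-8) = 9.
Area = (23 × 9) / 2 = 103.5.

103.5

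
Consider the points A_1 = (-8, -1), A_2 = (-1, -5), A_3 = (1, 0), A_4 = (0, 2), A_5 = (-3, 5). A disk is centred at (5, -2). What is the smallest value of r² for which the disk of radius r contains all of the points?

170

The required radius is the distance from (5, -2) to the farthest point.
Squared distances: 170, 45, 20, 41, 113.
Maximum is 170, attained at A_1.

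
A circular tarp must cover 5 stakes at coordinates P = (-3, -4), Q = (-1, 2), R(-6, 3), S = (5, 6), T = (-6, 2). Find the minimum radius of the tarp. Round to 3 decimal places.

A smallest enclosing disk is always determined by at most three of the input points on its boundary.
The minimum enclosing circle is determined by three boundary points: P, R, S.
Their circumcentre is (13/43, 67/43) with r² = 77285/1849.
The farthest remaining point T is at distance² 73802/1849 ≤ 77285/1849.
r = √(77285/1849) ≈ 6.465.

6.465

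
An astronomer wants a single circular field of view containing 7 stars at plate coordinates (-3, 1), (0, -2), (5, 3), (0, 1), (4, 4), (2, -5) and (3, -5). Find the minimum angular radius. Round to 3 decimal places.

4.876

The minimum enclosing circle of a finite set is fixed by two of the points (as a diameter) or three (as a circumcircle).
The minimum enclosing circle is determined by three boundary points: (-3, 1), (4, 4), (3, -5).
Their circumcentre is (1.7, -0.3) with r² = 23.78.
The farthest remaining point (2, -5) is at distance² 22.18 ≤ 23.78.
r = √(23.78) ≈ 4.876.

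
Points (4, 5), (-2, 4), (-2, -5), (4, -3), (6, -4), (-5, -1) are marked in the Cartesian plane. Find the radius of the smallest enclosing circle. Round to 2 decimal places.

6.11

The minimum enclosing circle is determined by three boundary points: (4, 5), (6, -4), (-5, -1).
Their circumcentre is (67/62, -23/62) with r² = 71825/1922.
The farthest remaining point (-2, -5) is at distance² 59425/1922 ≤ 71825/1922.
r = √(71825/1922) ≈ 6.11.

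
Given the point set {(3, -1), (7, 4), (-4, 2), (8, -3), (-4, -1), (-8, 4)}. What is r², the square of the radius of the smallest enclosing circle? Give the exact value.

By Welzl's lemma the MEC is supported by two points (diametrically opposite) or three points (on a circumcircle).
The farthest pair is (8, -3)–(-8, 4) with squared distance 305. The circle on this segment as diameter has centre (0, 0.5) and r² = 305/4 = 76.25.
Check (3, -1): distance² to centre = 11.25 ≤ 76.25, so it lies inside.
All remaining points lie in this disk, and no smaller disk contains both endpoints, so this is the minimum enclosing circle.

76.25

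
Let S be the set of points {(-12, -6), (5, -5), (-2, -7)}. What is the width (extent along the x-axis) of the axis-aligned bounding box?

17

max x = 5, min x = -12, so width = 17.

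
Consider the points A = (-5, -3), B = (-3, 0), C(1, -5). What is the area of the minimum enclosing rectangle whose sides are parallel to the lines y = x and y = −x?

22.5

In coordinates u = x + y, v = x − y the rectangle is axis-aligned; the map (x,y)→(u,v) scales areas by 2.
u-values: -8, -3, -4; range = -3 − (-8) = 5.
v-values: -2, -3, 6; range = 6 − (-3) = 9.
Area = (5 × 9) / 2 = 22.5.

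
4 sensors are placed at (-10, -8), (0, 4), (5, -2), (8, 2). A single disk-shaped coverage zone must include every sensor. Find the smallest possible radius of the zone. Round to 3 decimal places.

A smallest enclosing disk is always determined by at most three of the input points on its boundary.
The farthest pair is (-10, -8)–(8, 2) with squared distance 424. The circle on this segment as diameter has centre (-1, -3) and r² = 424/4 = 106.
Check (0, 4): distance² to centre = 50 ≤ 106, so it lies inside.
All remaining points lie in this disk, and no smaller disk contains both endpoints, so this is the minimum enclosing circle.
r = √106 ≈ 10.296.

10.296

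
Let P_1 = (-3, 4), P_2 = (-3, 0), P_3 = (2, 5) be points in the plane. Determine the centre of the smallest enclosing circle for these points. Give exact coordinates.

(-0.5, 2.5)

Side lengths²: P_1P_2² = 16, P_1P_3² = 26, P_2P_3² = 50.
Since P_2P_3² = 50 ≥ 26 + 16 = 42, the angle opposite P_2P_3 is not acute, so the smallest enclosing circle has P_2P_3 as diameter.
Centre = midpoint of P_2P_3 = (-0.5, 2.5), r² = 50/4 = 12.5.
Centre = (-0.5, 2.5).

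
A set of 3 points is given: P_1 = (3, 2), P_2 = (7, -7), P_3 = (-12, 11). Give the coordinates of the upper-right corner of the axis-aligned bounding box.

(7, 11)

x-range [-12, 7], y-range [-7, 11].
The upper-right corner is (7, 11).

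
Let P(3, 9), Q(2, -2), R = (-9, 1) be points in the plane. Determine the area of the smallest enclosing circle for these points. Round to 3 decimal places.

168.505

Side lengths²: PQ² = 122, PR² = 208, QR² = 130.
Since PR² = 208 < 130 + 122 = 252, the triangle is acute, so the smallest enclosing circle is the circumcircle.
Circumcentre = (-71/31, 122/31), r² = 51545/961.
Area = π·r² = π·51545/961 ≈ 168.505.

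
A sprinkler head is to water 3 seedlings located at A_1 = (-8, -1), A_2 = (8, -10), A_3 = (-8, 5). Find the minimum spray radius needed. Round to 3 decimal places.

Side lengths²: A_1A_2² = 337, A_1A_3² = 36, A_2A_3² = 481.
Since A_2A_3² = 481 ≥ 337 + 36 = 373, the angle opposite A_2A_3 is not acute, so the smallest enclosing circle has A_2A_3 as diameter.
Centre = midpoint of A_2A_3 = (0, -2.5), r² = 481/4 = 120.25.
r = √(120.25) ≈ 10.966.

10.966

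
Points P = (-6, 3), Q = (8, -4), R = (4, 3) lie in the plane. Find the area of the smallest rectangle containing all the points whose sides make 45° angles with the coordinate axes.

105

In coordinates u = x + y, v = x − y the rectangle is axis-aligned; the map (x,y)→(u,v) scales areas by 2.
u-values: -3, 4, 7; range = 7 − (-3) = 10.
v-values: -9, 12, 1; range = 12 − (-9) = 21.
Area = (10 × 21) / 2 = 105.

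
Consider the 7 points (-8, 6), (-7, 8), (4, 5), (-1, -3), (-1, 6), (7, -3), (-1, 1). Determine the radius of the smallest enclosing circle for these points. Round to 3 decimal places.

The minimum enclosing circle of a finite set is fixed by two of the points (as a diameter) or three (as a circumcircle).
The farthest pair is (-7, 8)–(7, -3) with squared distance 317. The circle on this segment as diameter has centre (0, 2.5) and r² = 317/4 = 79.25.
Check (-8, 6): distance² to centre = 76.25 ≤ 79.25, so it lies inside.
All remaining points lie in this disk, and no smaller disk contains both endpoints, so this is the minimum enclosing circle.
r = √(79.25) ≈ 8.902.

8.902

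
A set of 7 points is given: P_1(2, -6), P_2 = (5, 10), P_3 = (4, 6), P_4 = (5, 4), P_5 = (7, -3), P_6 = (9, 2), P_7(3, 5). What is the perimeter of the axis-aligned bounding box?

46

Width = max x − min x = 9 − 2 = 7.
Height = max y − min y = 10 − (-6) = 16.
Perimeter = 2(7 + 16) = 46.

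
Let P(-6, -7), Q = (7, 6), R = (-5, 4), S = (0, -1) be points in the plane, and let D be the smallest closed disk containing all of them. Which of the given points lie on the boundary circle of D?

P, Q

The farthest pair is P–Q with squared distance 338. The circle on this segment as diameter has centre (0.5, -0.5) and r² = 338/4 = 84.5.
Check R: distance² to centre = 50.5 ≤ 84.5, so it lies inside.
All remaining points lie in this disk, and no smaller disk contains both endpoints, so this is the minimum enclosing circle.
The points at distance exactly r from the centre are P, Q — 2 points.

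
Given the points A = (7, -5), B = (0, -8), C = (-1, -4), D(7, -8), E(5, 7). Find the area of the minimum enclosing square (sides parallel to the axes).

225

The bounding box has width 8 and height 15.
An axis-aligned square enclosing the set must have side ≥ max(width, height).
So the minimum side is max(8, 15) = 15.
Area = 15² = 225.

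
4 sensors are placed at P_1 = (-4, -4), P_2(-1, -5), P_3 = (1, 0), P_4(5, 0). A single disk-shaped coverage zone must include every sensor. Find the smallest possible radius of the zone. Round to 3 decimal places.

The minimum enclosing circle of a finite set is fixed by two of the points (as a diameter) or three (as a circumcircle).
The farthest pair is P_1–P_4 with squared distance 97. The circle on this segment as diameter has centre (0.5, -2) and r² = 97/4 = 24.25.
Check P_2: distance² to centre = 11.25 ≤ 24.25, so it lies inside.
All remaining points lie in this disk, and no smaller disk contains both endpoints, so this is the minimum enclosing circle.
r = √(24.25) ≈ 4.924.

4.924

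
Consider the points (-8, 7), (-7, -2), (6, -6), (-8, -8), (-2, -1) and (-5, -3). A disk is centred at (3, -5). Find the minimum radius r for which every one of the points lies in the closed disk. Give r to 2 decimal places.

The required radius is the distance from (3, -5) to the farthest point.
Squared distances: 265, 109, 10, 130, 41, 68.
Maximum is 265, attained at (-8, 7).
r = √265 ≈ 16.28.

16.28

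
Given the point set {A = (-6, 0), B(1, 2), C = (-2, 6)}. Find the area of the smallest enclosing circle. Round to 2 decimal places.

46.81

Side lengths²: AB² = 53, AC² = 52, BC² = 25.
Since AB² = 53 < 52 + 25 = 77, the triangle is acute, so the smallest enclosing circle is the circumcircle.
Circumcentre = (-97/34, 38/17), r² = 17225/1156.
Area = π·r² = π·17225/1156 ≈ 46.81.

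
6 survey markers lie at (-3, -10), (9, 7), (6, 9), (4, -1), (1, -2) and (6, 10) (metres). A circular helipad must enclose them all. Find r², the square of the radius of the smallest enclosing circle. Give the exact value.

The minimum enclosing circle of a finite set is fixed by two of the points (as a diameter) or three (as a circumcircle).
The farthest pair is (-3, -10)–(6, 10) with squared distance 481. The circle on this segment as diameter has centre (1.5, 0) and r² = 481/4 = 120.25.
Check (9, 7): distance² to centre = 105.25 ≤ 120.25, so it lies inside.
All remaining points lie in this disk, and no smaller disk contains both endpoints, so this is the minimum enclosing circle.

120.25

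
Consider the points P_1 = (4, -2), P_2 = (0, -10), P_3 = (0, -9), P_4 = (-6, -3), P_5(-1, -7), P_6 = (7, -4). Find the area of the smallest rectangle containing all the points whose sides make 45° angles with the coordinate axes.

91

In coordinates u = x + y, v = x − y the rectangle is axis-aligned; the map (x,y)→(u,v) scales areas by 2.
u-values: 2, -10, -9, -9, -8, 3; range = 3 − (-10) = 13.
v-values: 6, 10, 9, -3, 6, 11; range = 11 − (-3) = 14.
Area = (13 × 14) / 2 = 91.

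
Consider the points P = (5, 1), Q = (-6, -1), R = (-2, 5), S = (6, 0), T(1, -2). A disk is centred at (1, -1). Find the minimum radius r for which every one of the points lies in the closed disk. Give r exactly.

The required radius is the distance from (1, -1) to the farthest point.
Squared distances: 20, 49, 45, 26, 1.
Maximum is 49, attained at Q.
r = √49 = 7.

7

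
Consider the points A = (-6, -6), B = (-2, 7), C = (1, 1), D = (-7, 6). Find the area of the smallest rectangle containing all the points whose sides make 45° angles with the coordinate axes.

110.5

In coordinates u = x + y, v = x − y the rectangle is axis-aligned; the map (x,y)→(u,v) scales areas by 2.
u-values: -12, 5, 2, -1; range = 5 − (-12) = 17.
v-values: 0, -9, 0, -13; range = 0 − (-13) = 13.
Area = (17 × 13) / 2 = 110.5.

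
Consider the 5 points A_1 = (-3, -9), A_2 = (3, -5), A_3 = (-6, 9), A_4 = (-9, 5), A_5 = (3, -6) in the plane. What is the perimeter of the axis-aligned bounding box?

60

Width = max x − min x = 3 − (-9) = 12.
Height = max y − min y = 9 − (-9) = 18.
Perimeter = 2(12 + 18) = 60.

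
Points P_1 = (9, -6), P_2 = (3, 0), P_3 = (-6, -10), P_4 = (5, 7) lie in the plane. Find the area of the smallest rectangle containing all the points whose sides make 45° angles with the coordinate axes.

In coordinates u = x + y, v = x − y the rectangle is axis-aligned; the map (x,y)→(u,v) scales areas by 2.
u-values: 3, 3, -16, 12; range = 12 − (-16) = 28.
v-values: 15, 3, 4, -2; range = 15 − (-2) = 17.
Area = (28 × 17) / 2 = 238.

238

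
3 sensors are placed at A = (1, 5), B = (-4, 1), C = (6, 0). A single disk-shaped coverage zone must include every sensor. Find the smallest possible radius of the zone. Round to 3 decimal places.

Side lengths²: AB² = 41, AC² = 50, BC² = 101.
Since BC² = 101 ≥ 50 + 41 = 91, the angle opposite BC is not acute, so the smallest enclosing circle has BC as diameter.
Centre = midpoint of BC = (1, 0.5), r² = 101/4 = 25.25.
r = √(25.25) ≈ 5.025.

5.025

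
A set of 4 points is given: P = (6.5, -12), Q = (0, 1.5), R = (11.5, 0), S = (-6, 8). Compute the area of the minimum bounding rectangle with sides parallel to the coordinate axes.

350

x ranges over [-6, 11.5], width 17.5.
y ranges over [-12, 8], height 20.
Area = 17.5 × 20 = 350.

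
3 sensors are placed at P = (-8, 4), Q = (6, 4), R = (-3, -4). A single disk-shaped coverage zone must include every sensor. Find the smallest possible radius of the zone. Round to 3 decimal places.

Side lengths²: PQ² = 196, PR² = 89, QR² = 145.
Since PQ² = 196 < 145 + 89 = 234, the triangle is acute, so the smallest enclosing circle is the circumcircle.
Circumcentre = (-1, 2.8125), r² = 50.41015625.
r = √(50.41015625) ≈ 7.100.

7.100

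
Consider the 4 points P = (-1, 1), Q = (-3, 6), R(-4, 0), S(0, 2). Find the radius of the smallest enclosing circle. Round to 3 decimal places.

3.091

The minimum enclosing circle is determined by three boundary points: Q, R, S.
Their circumcentre is (-65/22, 32/11) with r² = 4625/484.
The farthest remaining point P is at distance² 3613/484 ≤ 4625/484.
r = √(4625/484) ≈ 3.091.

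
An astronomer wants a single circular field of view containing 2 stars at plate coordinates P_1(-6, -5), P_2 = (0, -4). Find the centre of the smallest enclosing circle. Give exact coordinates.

(-3, -4.5)

The smallest circle enclosing two points has them as diameter endpoints.
Centre = midpoint = (-3, -4.5); r² = |P_1P_2|²/4 = 37/4 = 9.25.
Centre = (-3, -4.5).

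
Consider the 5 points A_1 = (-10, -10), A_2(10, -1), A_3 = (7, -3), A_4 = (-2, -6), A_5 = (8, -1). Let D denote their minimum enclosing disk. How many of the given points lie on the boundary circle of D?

2

A smallest enclosing disk is always determined by at most three of the input points on its boundary.
The farthest pair is A_1–A_2 with squared distance 481. The circle on this segment as diameter has centre (0, -5.5) and r² = 481/4 = 120.25.
Check A_3: distance² to centre = 55.25 ≤ 120.25, so it lies inside.
All remaining points lie in this disk, and no smaller disk contains both endpoints, so this is the minimum enclosing circle.
The points at distance exactly r from the centre are A_1, A_2 — 2 points.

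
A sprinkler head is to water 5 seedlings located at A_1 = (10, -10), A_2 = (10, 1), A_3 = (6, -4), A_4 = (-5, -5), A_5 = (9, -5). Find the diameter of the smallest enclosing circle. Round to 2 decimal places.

The minimum enclosing circle of a finite set is fixed by two of the points (as a diameter) or three (as a circumcircle).
The minimum enclosing circle is determined by three boundary points: A_1, A_2, A_4.
Their circumcentre is (3.5, -4.5) with r² = 72.5.
The farthest remaining point A_5 is at distance² 30.5 ≤ 72.5.
Diameter = 2r = 2√(72.5) ≈ 17.03.

17.03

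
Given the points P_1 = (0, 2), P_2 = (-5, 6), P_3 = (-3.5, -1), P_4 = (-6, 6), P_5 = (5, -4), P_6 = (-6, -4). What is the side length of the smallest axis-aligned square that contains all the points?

The bounding box has width 11 and height 10.
An axis-aligned square enclosing the set must have side ≥ max(width, height).
So the minimum side is max(11, 10) = 11.

11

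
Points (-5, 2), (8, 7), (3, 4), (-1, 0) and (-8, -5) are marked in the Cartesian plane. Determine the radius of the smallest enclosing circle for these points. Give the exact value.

A smallest enclosing disk is always determined by at most three of the input points on its boundary.
The farthest pair is (8, 7)–(-8, -5) with squared distance 400. The circle on this segment as diameter has centre (0, 1) and r² = 400/4 = 100.
Check (-5, 2): distance² to centre = 26 ≤ 100, so it lies inside.
All remaining points lie in this disk, and no smaller disk contains both endpoints, so this is the minimum enclosing circle.
r = √100 = 10.

10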